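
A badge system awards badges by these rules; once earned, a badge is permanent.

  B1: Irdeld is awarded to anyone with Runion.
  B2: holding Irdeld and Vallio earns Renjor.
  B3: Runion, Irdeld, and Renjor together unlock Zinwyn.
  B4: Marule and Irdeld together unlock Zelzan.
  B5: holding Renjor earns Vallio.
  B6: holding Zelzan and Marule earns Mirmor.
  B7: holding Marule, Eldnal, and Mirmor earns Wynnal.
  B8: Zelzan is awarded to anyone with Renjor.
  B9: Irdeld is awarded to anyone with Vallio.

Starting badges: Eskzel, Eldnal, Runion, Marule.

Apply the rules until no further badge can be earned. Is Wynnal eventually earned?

Yes

With Runion, Irdeld is earned (B1).
With Marule and Irdeld, Zelzan is earned (B4).
With Zelzan and Marule, Mirmor is earned (B6).
With Marule, Eldnal, and Mirmor, Wynnal is earned (B7).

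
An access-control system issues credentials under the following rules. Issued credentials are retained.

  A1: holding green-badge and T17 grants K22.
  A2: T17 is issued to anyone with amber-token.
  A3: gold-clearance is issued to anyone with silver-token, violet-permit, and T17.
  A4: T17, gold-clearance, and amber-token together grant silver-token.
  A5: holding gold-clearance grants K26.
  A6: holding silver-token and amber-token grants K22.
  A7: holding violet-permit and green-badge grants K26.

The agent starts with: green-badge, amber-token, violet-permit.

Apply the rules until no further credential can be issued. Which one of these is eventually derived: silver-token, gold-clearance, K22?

K22

Holding amber-token grants T17 (A2).
Holding green-badge and T17 grants K22 (A1).
silver-token would need T17, gold-clearance, and amber-token (A4), but gold-clearance is never granted. gold-clearance would need silver-token, violet-permit, and T17 (A3), but silver-token is never granted.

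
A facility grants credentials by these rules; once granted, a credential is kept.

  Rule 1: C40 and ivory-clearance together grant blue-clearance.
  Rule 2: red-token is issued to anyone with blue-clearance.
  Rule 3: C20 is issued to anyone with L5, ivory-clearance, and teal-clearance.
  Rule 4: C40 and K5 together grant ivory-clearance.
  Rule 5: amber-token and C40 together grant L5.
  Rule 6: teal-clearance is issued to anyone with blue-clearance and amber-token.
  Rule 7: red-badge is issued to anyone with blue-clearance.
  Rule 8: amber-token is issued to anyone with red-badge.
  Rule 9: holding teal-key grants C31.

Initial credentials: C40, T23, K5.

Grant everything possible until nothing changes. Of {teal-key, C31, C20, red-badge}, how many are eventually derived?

Holding C40 and K5 grants ivory-clearance (Rule 4).
Holding C40 and ivory-clearance grants blue-clearance (Rule 1).
Holding blue-clearance grants red-badge (Rule 7).
Holding red-badge grants amber-token (Rule 8).
Holding blue-clearance and amber-token grants teal-clearance (Rule 6).
Holding amber-token and C40 grants L5 (Rule 5).
Holding L5, ivory-clearance, and teal-clearance grants C20 (Rule 3).
No rule produces teal-key, and it is not given.
C31 would need teal-key (Rule 9), but teal-key is never granted.
C20: reached.
red-badge: reached.
Reached: C20 and red-badge — 2 of the 4.

2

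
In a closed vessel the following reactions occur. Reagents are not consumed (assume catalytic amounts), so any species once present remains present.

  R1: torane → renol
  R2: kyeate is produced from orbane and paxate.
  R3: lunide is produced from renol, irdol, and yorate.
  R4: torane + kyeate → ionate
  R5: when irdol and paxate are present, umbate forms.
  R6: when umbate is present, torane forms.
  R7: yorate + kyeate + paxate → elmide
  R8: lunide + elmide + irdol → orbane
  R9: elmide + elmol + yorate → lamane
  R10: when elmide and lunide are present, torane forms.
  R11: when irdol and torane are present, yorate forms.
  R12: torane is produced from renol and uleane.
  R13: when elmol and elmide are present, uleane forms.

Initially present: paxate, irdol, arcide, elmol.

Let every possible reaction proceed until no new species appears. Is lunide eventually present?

irdol and paxate present → umbate forms (R5).
umbate present → torane forms (R6).
irdol and torane present → yorate forms (R11).
torane present → renol forms (R1).
renol, irdol, and yorate present → lunide forms (R3).

Yes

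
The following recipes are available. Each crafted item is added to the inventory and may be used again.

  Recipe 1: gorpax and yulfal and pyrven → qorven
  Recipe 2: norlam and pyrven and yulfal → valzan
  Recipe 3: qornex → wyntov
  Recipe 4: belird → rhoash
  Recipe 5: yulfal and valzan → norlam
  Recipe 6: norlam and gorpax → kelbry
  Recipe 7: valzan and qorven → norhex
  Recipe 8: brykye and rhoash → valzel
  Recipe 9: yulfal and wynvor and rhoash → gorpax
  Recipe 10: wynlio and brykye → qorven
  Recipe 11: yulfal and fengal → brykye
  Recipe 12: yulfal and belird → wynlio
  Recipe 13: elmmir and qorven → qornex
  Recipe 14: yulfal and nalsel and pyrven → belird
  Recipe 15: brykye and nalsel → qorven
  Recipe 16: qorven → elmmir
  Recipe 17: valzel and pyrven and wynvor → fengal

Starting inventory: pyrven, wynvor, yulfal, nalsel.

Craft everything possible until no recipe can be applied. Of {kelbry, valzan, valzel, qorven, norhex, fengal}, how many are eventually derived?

1

yulfal and nalsel and pyrven → belird (Recipe 14).
belird → rhoash (Recipe 4).
yulfal and wynvor and rhoash → gorpax (Recipe 9).
Using Recipe 1, gorpax, yulfal, and pyrven make qorven.
kelbry would need norlam and gorpax (Recipe 6), but norlam is never obtained.
valzan would need norlam, pyrven, and yulfal (Recipe 2), but norlam is never obtained.
valzel would need brykye and rhoash (Recipe 8), but brykye is never obtained.
qorven: reached.
norhex would need valzan and qorven (Recipe 7), but valzan is never obtained.
fengal would need valzel, pyrven, and wynvor (Recipe 17), but valzel is never obtained.
Reached: qorven — 1 of the 6.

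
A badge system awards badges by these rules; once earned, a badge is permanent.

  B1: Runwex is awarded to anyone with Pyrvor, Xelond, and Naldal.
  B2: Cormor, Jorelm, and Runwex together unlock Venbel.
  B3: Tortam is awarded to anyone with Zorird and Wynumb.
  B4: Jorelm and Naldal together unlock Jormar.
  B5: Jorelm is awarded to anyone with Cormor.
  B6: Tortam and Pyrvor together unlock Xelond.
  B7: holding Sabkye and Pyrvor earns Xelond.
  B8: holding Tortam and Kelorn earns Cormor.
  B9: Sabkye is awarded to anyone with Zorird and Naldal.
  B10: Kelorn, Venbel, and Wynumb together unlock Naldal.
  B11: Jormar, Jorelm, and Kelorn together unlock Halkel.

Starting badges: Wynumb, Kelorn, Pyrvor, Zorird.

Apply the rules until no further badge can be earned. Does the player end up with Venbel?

Venbel would need Cormor, Jorelm, and Runwex (B2), but Runwex is never earned.

No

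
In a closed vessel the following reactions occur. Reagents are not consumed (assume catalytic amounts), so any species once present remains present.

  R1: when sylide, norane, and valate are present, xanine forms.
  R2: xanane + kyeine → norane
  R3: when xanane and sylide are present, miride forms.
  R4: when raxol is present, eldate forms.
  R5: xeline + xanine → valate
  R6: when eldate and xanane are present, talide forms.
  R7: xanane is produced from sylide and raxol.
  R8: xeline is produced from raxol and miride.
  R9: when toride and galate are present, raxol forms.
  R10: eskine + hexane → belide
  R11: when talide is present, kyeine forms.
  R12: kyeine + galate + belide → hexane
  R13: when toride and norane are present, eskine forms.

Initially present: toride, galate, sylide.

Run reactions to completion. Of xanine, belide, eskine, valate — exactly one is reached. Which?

toride and galate present → raxol forms (R9).
sylide and raxol present → xanane forms (R7).
raxol present → eldate forms (R4).
eldate and xanane present → talide forms (R6).
talide present → kyeine forms (R11).
xanane and kyeine present → norane forms (R2).
toride and norane present → eskine forms (R13).
xanine would need sylide, norane, and valate (R1), but valate never forms. belide would need eskine and hexane (R10), but hexane never forms. valate would need xeline and xanine (R5), but xanine never forms.

eskine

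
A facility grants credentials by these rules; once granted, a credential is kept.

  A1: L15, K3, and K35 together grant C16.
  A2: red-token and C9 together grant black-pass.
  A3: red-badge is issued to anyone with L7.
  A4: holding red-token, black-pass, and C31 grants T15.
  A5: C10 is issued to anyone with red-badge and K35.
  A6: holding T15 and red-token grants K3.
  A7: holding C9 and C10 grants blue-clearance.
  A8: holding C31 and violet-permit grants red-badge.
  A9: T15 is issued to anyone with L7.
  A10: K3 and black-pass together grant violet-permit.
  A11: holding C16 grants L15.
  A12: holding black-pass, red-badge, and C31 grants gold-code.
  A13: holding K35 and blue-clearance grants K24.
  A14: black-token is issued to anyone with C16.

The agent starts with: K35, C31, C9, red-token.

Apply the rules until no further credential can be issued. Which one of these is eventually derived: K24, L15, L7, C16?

K24

Holding red-token and C9 grants black-pass (A2).
Holding red-token, black-pass, and C31 grants T15 (A4).
Holding T15 and red-token grants K3 (A6).
Holding K3 and black-pass grants violet-permit (A10).
Holding C31 and violet-permit grants red-badge (A8).
Holding red-badge and K35 grants C10 (A5).
Holding C9 and C10 grants blue-clearance (A7).
Holding K35 and blue-clearance grants K24 (A13).
No rule produces L7, and it is not given. L15 would need C16 (A11), but C16 is never granted. C16 would need L15, K3, and K35 (A1), but L15 is never granted.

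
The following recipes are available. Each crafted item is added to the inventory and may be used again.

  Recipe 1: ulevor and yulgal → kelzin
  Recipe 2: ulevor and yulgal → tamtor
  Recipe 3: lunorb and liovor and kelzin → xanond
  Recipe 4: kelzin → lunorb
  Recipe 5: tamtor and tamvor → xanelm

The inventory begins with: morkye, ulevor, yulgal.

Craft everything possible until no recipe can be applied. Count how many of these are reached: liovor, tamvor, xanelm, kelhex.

No rule produces liovor, and it is not given.
No rule produces tamvor, and it is not given.
xanelm would need tamtor and tamvor (Recipe 5), but tamvor is never obtained.
No rule produces kelhex, and it is not given.
None of the 4 are reached.

0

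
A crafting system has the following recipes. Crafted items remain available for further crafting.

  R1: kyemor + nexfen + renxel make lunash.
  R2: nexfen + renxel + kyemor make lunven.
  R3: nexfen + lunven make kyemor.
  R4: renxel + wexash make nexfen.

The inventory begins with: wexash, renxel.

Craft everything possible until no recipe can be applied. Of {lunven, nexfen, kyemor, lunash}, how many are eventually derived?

Using R4, renxel and wexash make nexfen.
lunven would need nexfen, renxel, and kyemor (R2), but kyemor is never obtained.
nexfen: reached.
kyemor would need nexfen and lunven (R3), but lunven is never obtained.
lunash would need kyemor, nexfen, and renxel (R1), but kyemor is never obtained.
Reached: nexfen — 1 of the 4.

1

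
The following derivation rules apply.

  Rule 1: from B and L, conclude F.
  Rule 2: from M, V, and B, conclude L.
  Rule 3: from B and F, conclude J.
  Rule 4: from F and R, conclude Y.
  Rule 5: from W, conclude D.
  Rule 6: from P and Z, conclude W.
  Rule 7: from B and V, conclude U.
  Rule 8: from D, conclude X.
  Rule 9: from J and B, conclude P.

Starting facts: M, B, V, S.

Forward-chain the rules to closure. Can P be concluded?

Yes

From M, V, and B, Rule 2 gives L.
B and L hold, so F follows (Rule 1).
From B and F, Rule 3 gives J.
J and B hold, so P follows (Rule 9).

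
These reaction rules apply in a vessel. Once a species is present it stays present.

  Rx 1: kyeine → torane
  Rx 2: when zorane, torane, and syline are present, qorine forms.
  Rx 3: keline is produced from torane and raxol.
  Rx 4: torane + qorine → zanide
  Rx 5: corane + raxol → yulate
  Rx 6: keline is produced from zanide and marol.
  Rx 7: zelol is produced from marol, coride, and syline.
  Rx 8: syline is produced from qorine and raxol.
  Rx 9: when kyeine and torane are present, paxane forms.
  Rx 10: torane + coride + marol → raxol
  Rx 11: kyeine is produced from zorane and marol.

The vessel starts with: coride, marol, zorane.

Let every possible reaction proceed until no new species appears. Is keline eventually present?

Yes

zorane and marol present → kyeine forms (Rx 11).
kyeine present → torane forms (Rx 1).
torane, coride, and marol present → raxol forms (Rx 10).
torane and raxol present → keline forms (Rx 3).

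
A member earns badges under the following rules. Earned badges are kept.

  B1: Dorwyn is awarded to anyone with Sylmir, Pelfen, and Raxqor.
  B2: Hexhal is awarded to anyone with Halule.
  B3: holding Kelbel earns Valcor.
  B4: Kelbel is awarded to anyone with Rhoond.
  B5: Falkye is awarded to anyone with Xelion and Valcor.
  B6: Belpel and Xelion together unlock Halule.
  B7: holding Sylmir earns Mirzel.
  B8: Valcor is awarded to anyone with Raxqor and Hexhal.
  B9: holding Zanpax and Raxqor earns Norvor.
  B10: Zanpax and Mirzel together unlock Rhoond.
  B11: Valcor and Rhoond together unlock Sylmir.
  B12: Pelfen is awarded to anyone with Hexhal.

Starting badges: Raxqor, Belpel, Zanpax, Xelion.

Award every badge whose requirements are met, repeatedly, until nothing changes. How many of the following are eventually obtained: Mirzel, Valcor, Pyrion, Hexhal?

2

With Belpel and Xelion, Halule is earned (B6).
With Halule, Hexhal is earned (B2).
With Raxqor and Hexhal, Valcor is earned (B8).
Mirzel would need Sylmir (B7), but Sylmir is never earned.
Valcor: reached.
No rule produces Pyrion, and it is not given.
Hexhal: reached.
Reached: Valcor and Hexhal — 2 of the 4.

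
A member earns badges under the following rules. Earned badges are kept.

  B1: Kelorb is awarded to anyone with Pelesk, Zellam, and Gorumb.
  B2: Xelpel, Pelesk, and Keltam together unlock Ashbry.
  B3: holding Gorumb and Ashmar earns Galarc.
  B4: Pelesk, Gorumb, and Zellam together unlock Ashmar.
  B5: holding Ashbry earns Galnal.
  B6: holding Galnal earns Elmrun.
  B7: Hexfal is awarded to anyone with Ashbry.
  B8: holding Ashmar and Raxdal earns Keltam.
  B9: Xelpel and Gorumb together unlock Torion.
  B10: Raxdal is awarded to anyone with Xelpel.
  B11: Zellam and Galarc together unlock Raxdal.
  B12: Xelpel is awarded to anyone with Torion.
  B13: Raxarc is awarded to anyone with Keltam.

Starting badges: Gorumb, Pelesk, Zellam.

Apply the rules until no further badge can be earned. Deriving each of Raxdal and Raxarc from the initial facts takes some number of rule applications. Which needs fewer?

Raxdal

Raxdal: With Pelesk, Gorumb, and Zellam, Ashmar is earned (B4). With Gorumb and Ashmar, Galarc is earned (B3). With Zellam and Galarc, Raxdal is earned (B11). [3 rule applications]
Raxarc: With Pelesk, Gorumb, and Zellam, Ashmar is earned (B4). With Gorumb and Ashmar, Galarc is earned (B3). With Zellam and Galarc, Raxdal is earned (B11). With Ashmar and Raxdal, Keltam is earned (B8). With Keltam, Raxarc is earned (B13). [5 rule applications]
Raxdal needs fewer.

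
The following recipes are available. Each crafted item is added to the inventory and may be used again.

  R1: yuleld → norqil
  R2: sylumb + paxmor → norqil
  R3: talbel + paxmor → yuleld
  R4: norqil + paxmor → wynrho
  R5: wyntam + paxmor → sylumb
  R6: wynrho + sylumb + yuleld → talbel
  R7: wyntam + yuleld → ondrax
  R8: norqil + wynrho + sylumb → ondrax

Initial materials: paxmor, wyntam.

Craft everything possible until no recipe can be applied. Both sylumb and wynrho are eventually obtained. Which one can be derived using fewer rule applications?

sylumb

sylumb: Using R5, wyntam and paxmor make sylumb. [1 rule application]
wynrho: Using R5, wyntam and paxmor make sylumb. sylumb + paxmor → norqil (R2). norqil + paxmor → wynrho (R4). [3 rule applications]
sylumb needs fewer.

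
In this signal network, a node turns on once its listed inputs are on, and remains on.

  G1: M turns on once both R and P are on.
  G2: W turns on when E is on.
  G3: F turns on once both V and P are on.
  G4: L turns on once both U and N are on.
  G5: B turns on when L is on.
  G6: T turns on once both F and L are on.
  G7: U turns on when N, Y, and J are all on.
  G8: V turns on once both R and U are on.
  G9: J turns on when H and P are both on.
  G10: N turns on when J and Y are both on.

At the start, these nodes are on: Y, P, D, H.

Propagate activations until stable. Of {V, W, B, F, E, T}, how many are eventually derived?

G9: H and P on → J on.
G10: J and Y on → N on.
G7: N, Y, and J on → U on.
U and N are on, so L turns on (G4).
L is on, so B turns on (G5).
V would need R and U (G8), but R never turns on.
W would need E (G2), but E never turns on.
B: reached.
F would need V and P (G3), but V never turns on.
No rule produces E, and it is not given.
T would need F and L (G6), but F never turns on.
Reached: B — 1 of the 6.

1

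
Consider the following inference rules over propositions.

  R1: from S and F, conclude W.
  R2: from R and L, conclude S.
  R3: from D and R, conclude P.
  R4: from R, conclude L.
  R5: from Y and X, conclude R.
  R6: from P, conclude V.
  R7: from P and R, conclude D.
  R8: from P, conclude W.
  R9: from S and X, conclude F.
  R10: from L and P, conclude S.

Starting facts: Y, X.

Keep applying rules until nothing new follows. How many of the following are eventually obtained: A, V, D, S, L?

2

Y and X hold, so R follows (R5).
From R, R4 gives L.
R and L hold, so S follows (R2).
No rule produces A, and it is not given.
V would need P (R6), but P is never established.
D would need P and R (R7), but P is never established.
S: reached.
L: reached.
Reached: S and L — 2 of the 5.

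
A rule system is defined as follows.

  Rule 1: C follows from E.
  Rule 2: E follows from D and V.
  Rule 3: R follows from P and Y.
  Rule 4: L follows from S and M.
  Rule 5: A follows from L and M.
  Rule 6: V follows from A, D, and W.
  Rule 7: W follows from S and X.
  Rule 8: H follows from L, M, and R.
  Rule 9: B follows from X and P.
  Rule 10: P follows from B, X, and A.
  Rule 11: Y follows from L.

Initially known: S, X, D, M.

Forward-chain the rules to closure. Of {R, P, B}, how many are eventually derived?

R would need P and Y (Rule 3), but P is never established.
P would need B, X, and A (Rule 10), but B is never established.
B would need X and P (Rule 9), but P is never established.
None of the 3 are reached.

0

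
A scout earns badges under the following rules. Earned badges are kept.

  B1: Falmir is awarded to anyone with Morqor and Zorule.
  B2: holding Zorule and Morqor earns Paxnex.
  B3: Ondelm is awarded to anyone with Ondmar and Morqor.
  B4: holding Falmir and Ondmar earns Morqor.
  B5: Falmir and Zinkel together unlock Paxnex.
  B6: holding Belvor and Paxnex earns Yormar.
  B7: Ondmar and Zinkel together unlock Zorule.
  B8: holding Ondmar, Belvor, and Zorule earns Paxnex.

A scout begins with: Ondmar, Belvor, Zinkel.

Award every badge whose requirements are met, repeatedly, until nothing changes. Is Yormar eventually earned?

With Ondmar and Zinkel, Zorule is earned (B7).
With Ondmar, Belvor, and Zorule, Paxnex is earned (B8).
With Belvor and Paxnex, Yormar is earned (B6).

Yes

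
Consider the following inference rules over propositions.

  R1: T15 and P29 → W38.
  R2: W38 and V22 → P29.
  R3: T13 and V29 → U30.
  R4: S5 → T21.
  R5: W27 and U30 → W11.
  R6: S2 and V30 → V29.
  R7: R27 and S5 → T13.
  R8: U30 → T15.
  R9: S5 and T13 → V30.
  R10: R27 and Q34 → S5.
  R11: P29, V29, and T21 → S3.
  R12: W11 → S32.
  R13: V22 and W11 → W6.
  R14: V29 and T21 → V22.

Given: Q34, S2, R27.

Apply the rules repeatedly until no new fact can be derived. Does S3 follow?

S3 would need P29, V29, and T21 (R11), but P29 is never established.

No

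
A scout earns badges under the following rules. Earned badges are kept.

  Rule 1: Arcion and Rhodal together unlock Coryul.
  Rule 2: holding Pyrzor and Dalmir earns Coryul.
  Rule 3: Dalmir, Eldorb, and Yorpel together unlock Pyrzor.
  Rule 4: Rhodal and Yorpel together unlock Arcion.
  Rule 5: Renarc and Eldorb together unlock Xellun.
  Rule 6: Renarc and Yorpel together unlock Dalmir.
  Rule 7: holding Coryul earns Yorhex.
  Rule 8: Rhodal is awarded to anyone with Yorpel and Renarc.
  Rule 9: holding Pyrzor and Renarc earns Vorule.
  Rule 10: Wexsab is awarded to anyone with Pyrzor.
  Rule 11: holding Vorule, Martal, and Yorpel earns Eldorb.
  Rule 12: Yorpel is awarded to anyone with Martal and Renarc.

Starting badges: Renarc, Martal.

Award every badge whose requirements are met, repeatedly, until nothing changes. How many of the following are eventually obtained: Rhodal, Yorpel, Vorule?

2

With Martal and Renarc, Yorpel is earned (Rule 12).
With Yorpel and Renarc, Rhodal is earned (Rule 8).
Rhodal: reached.
Yorpel: reached.
Vorule would need Pyrzor and Renarc (Rule 9), but Pyrzor is never earned.
Reached: Rhodal and Yorpel — 2 of the 3.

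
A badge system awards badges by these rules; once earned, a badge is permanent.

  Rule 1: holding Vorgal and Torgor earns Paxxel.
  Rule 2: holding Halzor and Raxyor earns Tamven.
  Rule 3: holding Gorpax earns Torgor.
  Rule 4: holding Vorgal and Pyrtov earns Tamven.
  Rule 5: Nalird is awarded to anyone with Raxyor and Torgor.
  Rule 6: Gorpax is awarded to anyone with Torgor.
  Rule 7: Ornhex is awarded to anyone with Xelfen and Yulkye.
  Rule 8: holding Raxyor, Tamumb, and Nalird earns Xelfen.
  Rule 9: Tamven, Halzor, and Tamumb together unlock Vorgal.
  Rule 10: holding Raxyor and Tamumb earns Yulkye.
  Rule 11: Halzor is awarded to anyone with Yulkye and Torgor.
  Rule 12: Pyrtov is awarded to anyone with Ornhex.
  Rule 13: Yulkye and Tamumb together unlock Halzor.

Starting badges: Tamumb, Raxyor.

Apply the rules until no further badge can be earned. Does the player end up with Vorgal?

Yes

With Raxyor and Tamumb, Yulkye is earned (Rule 10).
With Yulkye and Tamumb, Halzor is earned (Rule 13).
With Halzor and Raxyor, Tamven is earned (Rule 2).
With Tamven, Halzor, and Tamumb, Vorgal is earned (Rule 9).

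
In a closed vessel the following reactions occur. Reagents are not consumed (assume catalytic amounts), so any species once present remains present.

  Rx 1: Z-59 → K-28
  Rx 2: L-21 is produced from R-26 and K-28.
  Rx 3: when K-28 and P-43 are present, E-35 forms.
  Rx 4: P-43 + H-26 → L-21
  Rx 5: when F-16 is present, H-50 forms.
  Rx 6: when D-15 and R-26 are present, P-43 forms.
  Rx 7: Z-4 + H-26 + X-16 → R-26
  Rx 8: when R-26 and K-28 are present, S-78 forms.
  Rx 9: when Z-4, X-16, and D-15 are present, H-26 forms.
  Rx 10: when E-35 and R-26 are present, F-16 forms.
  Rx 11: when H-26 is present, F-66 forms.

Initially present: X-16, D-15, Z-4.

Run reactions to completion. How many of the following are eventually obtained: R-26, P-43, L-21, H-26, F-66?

5

Z-4, X-16, and D-15 present → H-26 forms (Rx 9).
Z-4, H-26, and X-16 present → R-26 forms (Rx 7).
H-26 present → F-66 forms (Rx 11).
D-15 and R-26 present → P-43 forms (Rx 6).
P-43 and H-26 present → L-21 forms (Rx 4).
R-26: reached.
P-43: reached.
L-21: reached.
H-26: reached.
F-66: reached.
All 5 are reached.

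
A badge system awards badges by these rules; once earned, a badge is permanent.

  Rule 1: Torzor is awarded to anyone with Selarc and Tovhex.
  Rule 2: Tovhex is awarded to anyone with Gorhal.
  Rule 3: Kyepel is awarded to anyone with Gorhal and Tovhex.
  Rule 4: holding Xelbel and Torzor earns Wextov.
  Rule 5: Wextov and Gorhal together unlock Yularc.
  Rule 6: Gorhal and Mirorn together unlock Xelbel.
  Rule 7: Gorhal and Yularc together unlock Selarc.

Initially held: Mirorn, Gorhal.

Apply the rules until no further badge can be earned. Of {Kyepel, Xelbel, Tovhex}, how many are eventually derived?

With Gorhal, Tovhex is earned (Rule 2).
With Gorhal and Mirorn, Xelbel is earned (Rule 6).
With Gorhal and Tovhex, Kyepel is earned (Rule 3).
Kyepel: reached.
Xelbel: reached.
Tovhex: reached.
All 3 are reached.

3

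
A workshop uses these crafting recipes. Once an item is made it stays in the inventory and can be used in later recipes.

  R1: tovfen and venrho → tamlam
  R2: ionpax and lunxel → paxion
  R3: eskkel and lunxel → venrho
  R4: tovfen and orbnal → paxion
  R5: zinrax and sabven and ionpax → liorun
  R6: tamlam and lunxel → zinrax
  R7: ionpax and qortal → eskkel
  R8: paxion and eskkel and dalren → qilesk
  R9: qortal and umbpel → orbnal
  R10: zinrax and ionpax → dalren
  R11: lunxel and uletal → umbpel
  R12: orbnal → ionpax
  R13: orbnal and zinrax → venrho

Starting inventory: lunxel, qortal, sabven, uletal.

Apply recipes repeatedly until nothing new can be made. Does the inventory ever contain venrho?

lunxel and uletal → umbpel (R11).
Using R9, qortal and umbpel make orbnal.
orbnal → ionpax (R12).
Using R7, ionpax and qortal make eskkel.
Using R3, eskkel and lunxel make venrho.

Yes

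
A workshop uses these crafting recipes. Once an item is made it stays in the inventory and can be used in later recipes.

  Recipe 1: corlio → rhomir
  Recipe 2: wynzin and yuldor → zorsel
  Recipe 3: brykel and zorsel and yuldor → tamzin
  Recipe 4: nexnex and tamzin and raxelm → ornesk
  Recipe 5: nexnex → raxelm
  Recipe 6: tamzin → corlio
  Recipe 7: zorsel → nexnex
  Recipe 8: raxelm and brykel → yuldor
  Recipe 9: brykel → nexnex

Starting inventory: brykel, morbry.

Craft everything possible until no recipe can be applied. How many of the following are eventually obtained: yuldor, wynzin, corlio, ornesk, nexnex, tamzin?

brykel → nexnex (Recipe 9).
nexnex → raxelm (Recipe 5).
Using Recipe 8, raxelm and brykel make yuldor.
yuldor: reached.
No rule produces wynzin, and it is not given.
corlio would need tamzin (Recipe 6), but tamzin is never obtained.
ornesk would need nexnex, tamzin, and raxelm (Recipe 4), but tamzin is never obtained.
nexnex: reached.
tamzin would need brykel, zorsel, and yuldor (Recipe 3), but zorsel is never obtained.
Reached: yuldor and nexnex — 2 of the 6.

2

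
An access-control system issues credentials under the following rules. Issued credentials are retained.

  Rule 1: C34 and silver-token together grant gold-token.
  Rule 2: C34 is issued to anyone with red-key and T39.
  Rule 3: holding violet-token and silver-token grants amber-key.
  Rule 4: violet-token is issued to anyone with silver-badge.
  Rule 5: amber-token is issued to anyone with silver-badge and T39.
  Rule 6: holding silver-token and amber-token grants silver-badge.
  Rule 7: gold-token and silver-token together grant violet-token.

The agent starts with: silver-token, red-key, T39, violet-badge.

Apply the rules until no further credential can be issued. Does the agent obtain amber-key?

Yes

Holding red-key and T39 grants C34 (Rule 2).
Holding C34 and silver-token grants gold-token (Rule 1).
Holding gold-token and silver-token grants violet-token (Rule 7).
Holding violet-token and silver-token grants amber-key (Rule 3).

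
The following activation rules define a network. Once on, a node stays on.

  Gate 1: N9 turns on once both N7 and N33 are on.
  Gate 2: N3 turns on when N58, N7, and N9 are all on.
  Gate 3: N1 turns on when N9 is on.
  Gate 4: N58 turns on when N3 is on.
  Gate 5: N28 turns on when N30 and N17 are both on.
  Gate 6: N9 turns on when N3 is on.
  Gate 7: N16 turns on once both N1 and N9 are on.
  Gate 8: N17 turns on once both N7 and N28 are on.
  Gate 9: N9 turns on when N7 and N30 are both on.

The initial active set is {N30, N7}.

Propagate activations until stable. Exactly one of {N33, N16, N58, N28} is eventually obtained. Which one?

N16

Gate 9: N7 and N30 on → N9 on.
N9 is on, so N1 turns on (Gate 3).
N1 and N9 are on, so N16 turns on (Gate 7).
N28 would need N30 and N17 (Gate 5), but N17 never turns on. No rule produces N33, and it is not given. N58 would need N3 (Gate 4), but N3 never turns on.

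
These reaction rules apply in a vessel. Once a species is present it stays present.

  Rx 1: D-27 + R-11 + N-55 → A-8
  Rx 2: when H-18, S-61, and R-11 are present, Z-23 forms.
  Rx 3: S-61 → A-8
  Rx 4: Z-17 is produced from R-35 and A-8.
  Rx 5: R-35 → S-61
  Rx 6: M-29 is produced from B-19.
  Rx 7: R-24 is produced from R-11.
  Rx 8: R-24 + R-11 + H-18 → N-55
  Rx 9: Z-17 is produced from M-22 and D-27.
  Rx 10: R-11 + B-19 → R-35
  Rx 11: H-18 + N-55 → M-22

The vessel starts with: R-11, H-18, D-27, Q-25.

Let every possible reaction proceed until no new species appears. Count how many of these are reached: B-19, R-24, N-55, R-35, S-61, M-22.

R-11 present → R-24 forms (Rx 7).
R-24, R-11, and H-18 present → N-55 forms (Rx 8).
H-18 and N-55 present → M-22 forms (Rx 11).
No rule produces B-19, and it is not given.
R-24: reached.
N-55: reached.
R-35 would need R-11 and B-19 (Rx 10), but B-19 never forms.
S-61 would need R-35 (Rx 5), but R-35 never forms.
M-22: reached.
Reached: R-24, N-55, and M-22 — 3 of the 6.

3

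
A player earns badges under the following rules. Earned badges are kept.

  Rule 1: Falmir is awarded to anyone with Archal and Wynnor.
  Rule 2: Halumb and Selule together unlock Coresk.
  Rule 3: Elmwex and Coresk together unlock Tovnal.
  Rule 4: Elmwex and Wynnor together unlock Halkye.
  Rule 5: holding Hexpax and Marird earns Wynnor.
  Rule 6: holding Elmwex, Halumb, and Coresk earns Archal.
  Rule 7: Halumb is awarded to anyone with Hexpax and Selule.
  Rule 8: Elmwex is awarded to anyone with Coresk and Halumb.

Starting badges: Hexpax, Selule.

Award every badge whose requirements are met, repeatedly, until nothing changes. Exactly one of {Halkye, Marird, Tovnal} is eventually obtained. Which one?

With Hexpax and Selule, Halumb is earned (Rule 7).
With Halumb and Selule, Coresk is earned (Rule 2).
With Coresk and Halumb, Elmwex is earned (Rule 8).
With Elmwex and Coresk, Tovnal is earned (Rule 3).
Halkye would need Elmwex and Wynnor (Rule 4), but Wynnor is never earned. No rule produces Marird, and it is not given.

Tovnal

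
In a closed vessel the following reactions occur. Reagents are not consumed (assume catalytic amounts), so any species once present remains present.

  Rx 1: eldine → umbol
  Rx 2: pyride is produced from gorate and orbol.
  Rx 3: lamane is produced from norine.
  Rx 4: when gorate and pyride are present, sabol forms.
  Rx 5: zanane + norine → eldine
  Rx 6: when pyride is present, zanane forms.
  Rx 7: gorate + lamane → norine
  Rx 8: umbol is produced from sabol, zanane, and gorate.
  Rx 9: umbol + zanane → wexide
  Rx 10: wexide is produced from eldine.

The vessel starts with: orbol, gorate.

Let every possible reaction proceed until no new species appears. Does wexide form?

Yes

gorate and orbol present → pyride forms (Rx 2).
gorate and pyride present → sabol forms (Rx 4).
pyride present → zanane forms (Rx 6).
sabol, zanane, and gorate present → umbol forms (Rx 8).
umbol and zanane present → wexide forms (Rx 9).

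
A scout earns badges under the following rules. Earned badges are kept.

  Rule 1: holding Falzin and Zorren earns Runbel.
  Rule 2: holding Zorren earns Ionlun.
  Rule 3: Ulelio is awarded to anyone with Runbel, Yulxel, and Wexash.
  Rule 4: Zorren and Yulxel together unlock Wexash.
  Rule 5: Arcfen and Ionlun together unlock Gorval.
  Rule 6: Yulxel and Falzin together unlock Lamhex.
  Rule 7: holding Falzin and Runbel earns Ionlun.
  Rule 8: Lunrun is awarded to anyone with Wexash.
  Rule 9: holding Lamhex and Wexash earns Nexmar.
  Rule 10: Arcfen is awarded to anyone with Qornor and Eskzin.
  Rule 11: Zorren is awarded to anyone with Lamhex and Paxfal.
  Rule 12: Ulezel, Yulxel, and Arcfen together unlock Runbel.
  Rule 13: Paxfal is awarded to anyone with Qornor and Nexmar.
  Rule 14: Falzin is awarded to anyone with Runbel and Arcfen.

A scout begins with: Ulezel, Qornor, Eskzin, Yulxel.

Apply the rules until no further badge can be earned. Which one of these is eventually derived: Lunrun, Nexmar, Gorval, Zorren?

Gorval

With Qornor and Eskzin, Arcfen is earned (Rule 10).
With Ulezel, Yulxel, and Arcfen, Runbel is earned (Rule 12).
With Runbel and Arcfen, Falzin is earned (Rule 14).
With Falzin and Runbel, Ionlun is earned (Rule 7).
With Arcfen and Ionlun, Gorval is earned (Rule 5).
Lunrun would need Wexash (Rule 8), but Wexash is never earned. Nexmar would need Lamhex and Wexash (Rule 9), but Wexash is never earned. Zorren would need Lamhex and Paxfal (Rule 11), but Paxfal is never earned.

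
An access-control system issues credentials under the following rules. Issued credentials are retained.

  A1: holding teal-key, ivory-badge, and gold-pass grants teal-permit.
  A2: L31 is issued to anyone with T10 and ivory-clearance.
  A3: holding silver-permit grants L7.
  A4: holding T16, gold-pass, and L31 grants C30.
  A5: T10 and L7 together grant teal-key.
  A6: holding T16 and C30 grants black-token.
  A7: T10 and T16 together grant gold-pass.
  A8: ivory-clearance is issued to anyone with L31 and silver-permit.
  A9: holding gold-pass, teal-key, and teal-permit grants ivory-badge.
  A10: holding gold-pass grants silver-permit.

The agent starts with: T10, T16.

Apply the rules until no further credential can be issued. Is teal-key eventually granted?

Holding T10 and T16 grants gold-pass (A7).
Holding gold-pass grants silver-permit (A10).
Holding silver-permit grants L7 (A3).
Holding T10 and L7 grants teal-key (A5).

Yes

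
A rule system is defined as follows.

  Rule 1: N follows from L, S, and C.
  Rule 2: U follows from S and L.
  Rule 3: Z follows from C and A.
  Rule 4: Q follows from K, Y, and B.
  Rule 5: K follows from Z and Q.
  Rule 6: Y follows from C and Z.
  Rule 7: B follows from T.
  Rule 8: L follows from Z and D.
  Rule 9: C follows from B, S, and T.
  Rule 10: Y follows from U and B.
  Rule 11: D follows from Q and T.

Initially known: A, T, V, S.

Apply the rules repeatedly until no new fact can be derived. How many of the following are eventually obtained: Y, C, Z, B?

T holds, so B follows (Rule 7).
B, S, and T hold, so C follows (Rule 9).
C and A hold, so Z follows (Rule 3).
C and Z hold, so Y follows (Rule 6).
Y: reached.
C: reached.
Z: reached.
B: reached.
All 4 are reached.

4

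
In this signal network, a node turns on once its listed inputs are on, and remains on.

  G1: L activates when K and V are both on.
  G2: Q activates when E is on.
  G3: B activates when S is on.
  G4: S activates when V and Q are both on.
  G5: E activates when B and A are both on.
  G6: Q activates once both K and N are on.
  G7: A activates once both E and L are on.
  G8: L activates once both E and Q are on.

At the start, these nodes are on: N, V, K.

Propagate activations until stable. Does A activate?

No

A would need E and L (G7), but E never turns on.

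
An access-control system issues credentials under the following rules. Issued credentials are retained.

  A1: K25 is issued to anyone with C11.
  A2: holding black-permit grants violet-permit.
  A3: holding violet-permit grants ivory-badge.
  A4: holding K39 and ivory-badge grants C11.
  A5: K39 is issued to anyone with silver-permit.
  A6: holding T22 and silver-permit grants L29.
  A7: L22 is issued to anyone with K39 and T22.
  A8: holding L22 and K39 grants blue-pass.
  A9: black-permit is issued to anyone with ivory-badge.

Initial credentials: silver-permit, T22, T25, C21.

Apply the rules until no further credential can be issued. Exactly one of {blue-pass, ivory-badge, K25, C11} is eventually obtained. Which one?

blue-pass

Holding silver-permit grants K39 (A5).
Holding K39 and T22 grants L22 (A7).
Holding L22 and K39 grants blue-pass (A8).
K25 would need C11 (A1), but C11 is never granted. C11 would need K39 and ivory-badge (A4), but ivory-badge is never granted. ivory-badge would need violet-permit (A3), but violet-permit is never granted.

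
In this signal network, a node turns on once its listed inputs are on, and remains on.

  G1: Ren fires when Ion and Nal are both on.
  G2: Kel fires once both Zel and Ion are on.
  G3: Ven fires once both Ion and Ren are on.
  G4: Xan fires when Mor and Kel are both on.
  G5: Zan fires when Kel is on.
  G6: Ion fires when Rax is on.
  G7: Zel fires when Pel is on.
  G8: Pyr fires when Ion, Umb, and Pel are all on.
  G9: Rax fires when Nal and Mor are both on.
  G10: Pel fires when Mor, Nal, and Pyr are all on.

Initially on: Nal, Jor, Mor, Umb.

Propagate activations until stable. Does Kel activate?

No

Kel would need Zel and Ion (G2), but Zel never turns on.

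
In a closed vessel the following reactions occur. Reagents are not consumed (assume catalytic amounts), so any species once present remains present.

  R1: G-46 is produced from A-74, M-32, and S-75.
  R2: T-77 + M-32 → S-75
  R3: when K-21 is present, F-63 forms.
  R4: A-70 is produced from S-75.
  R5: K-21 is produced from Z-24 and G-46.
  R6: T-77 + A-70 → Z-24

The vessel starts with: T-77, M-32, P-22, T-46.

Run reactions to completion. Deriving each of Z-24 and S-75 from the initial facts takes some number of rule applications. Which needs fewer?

S-75

S-75: T-77 and M-32 present → S-75 forms (R2). [1 rule application]
Z-24: T-77 and M-32 present → S-75 forms (R2). S-75 present → A-70 forms (R4). T-77 and A-70 present → Z-24 forms (R6). [3 rule applications]
S-75 needs fewer.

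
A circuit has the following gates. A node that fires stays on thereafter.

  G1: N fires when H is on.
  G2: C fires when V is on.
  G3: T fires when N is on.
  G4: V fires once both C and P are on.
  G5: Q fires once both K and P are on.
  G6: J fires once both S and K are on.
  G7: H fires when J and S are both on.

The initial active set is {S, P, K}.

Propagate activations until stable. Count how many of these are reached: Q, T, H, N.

K and P are on, so Q fires (G5).
S and K are on, so J fires (G6).
G7: J and S on → H on.
H is on, so N fires (G1).
N is on, so T fires (G3).
Q: reached.
T: reached.
H: reached.
N: reached.
All 4 are reached.

4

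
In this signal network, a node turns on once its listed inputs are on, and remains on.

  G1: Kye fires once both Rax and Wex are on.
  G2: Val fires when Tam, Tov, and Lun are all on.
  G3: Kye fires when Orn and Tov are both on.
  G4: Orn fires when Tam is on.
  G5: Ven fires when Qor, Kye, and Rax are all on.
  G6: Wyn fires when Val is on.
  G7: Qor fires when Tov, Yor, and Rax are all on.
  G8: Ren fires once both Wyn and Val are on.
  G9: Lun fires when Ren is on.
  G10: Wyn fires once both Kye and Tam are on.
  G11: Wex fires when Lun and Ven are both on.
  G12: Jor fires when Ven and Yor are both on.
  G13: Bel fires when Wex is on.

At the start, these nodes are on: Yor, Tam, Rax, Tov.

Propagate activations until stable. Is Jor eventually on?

Yes

G4: Tam on → Orn on.
Tov, Yor, and Rax are on, so Qor fires (G7).
G3: Orn and Tov on → Kye on.
Qor, Kye, and Rax are on, so Ven fires (G5).
G12: Ven and Yor on → Jor on.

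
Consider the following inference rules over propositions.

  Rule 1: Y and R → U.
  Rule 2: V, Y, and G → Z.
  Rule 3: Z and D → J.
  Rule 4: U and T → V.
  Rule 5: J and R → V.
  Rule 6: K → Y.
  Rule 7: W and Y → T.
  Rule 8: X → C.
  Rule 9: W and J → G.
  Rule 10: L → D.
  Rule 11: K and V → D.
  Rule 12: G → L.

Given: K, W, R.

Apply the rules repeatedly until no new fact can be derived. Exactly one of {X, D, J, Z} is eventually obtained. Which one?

From K, Rule 6 gives Y.
Y and R hold, so U follows (Rule 1).
From W and Y, Rule 7 gives T.
U and T hold, so V follows (Rule 4).
K and V hold, so D follows (Rule 11).
J would need Z and D (Rule 3), but Z is never established. Z would need V, Y, and G (Rule 2), but G is never established. No rule produces X, and it is not given.

D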